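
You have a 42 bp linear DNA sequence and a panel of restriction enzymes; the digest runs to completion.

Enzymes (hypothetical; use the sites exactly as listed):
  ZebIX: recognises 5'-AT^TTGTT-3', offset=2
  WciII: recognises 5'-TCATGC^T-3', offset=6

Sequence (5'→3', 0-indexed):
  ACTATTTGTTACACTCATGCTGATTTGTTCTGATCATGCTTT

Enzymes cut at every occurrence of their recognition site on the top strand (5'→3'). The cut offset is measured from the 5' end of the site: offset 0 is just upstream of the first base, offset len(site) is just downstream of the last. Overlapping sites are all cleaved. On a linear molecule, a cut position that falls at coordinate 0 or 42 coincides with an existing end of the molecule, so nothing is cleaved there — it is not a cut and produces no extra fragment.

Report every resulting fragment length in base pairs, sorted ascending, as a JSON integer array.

Scan for sites:
  ZebIX (ATTTGTT, off=2): starts [3, 22] → cuts [5, 24]
  WciII (TCATGCT, off=6): starts [14, 33] → cuts [20, 39]

All cut coordinates (distinct, sorted): [5, 20, 24, 39]

Fragments:
  [0,5): 5 bp
  [5,20): 15 bp
  [20,24): 4 bp
  [24,39): 15 bp
  [39,42): 3 bp

[3,4,5,15,15]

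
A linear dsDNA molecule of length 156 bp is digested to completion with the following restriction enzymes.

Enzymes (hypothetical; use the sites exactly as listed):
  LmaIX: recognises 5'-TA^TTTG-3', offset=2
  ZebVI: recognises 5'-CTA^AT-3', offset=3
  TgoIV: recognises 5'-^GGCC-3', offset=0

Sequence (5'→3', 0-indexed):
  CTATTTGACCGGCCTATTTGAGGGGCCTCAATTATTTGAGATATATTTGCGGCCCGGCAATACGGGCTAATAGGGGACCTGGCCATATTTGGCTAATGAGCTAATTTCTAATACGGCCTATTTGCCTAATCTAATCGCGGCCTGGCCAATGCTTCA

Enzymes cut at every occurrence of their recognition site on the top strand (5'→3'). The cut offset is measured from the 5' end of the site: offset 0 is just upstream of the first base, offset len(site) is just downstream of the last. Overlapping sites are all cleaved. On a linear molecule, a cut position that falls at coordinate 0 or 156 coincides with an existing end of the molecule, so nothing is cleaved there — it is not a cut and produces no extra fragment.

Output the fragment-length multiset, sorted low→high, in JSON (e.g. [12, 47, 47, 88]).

Scan for sites:
  LmaIX (TATTTG, off=2): starts [1, 14, 32, 43, 85, 118] → cuts [3, 16, 34, 45, 87, 120]
  ZebVI (CTAAT, off=3): starts [66, 92, 100, 107, 125, 130] → cuts [69, 95, 103, 110, 128, 133]
  TgoIV (GGCC, off=0): starts [10, 23, 50, 80, 114, 138, 143] → cuts [10, 23, 50, 80, 114, 138, 143]

All cut coordinates (distinct, sorted): [3, 10, 16, 23, 34, 45, 50, 69, 80, 87, 95, 103, 110, 114, 120, 128, 133, 138, 143]

Fragment lengths:
  [0,3): 3 bp
  [3,10): 7 bp
  [10,16): 6 bp
  [16,23): 7 bp
  [23,34): 11 bp
  [34,45): 11 bp
  [45,50): 5 bp
  [50,69): 19 bp
  [69,80): 11 bp
  [80,87): 7 bp
  [87,95): 8 bp
  [95,103): 8 bp
  [103,110): 7 bp
  [110,114): 4 bp
  [114,120): 6 bp
  [120,128): 8 bp
  [128,133): 5 bp
  [133,138): 5 bp
  [138,143): 5 bp
  [143,156): 13 bp

[3,4,5,5,5,5,6,6,7,7,7,7,8,8,8,11,11,11,13,19]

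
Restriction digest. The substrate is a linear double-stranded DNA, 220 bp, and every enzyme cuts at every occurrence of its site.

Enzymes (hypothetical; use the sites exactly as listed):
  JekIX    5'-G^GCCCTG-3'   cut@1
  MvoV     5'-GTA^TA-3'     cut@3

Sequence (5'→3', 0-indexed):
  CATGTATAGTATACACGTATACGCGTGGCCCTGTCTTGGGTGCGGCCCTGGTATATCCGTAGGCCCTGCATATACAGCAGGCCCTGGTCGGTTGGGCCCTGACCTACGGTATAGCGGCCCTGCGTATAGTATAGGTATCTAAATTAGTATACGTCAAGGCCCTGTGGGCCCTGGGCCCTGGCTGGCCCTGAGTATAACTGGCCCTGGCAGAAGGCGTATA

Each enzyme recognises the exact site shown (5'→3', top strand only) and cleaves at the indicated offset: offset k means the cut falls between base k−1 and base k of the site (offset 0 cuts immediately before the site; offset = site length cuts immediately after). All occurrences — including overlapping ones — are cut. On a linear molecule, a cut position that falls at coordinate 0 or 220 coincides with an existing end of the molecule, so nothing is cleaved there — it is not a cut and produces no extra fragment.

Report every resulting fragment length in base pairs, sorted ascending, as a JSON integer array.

[2,5,5,5,6,6,7,8,8,9,9,9,9,10,10,10,15,16,17,18,18,18]

Site scan:
  JekIX (GGCCCTG, off=1): starts [26, 43, 61, 79, 94, 115, 157, 166, 173, 183, 199] → cuts [27, 44, 62, 80, 95, 116, 158, 167, 174, 184, 200]
  MvoV (GTATA, off=3): starts [3, 8, 16, 50, 108, 123, 128, 146, 191, 215] → cuts [6, 11, 19, 53, 111, 126, 131, 149, 194, 218]

All cut coordinates (distinct, sorted): [6, 11, 19, 27, 44, 53, 62, 80, 95, 111, 116, 126, 131, 149, 158, 167, 174, 184, 194, 200, 218]

Fragments:
  [0,6): 6 bp
  [6,11): 5 bp
  [11,19): 8 bp
  [19,27): 8 bp
  [27,44): 17 bp
  [44,53): 9 bp
  [53,62): 9 bp
  [62,80): 18 bp
  [80,95): 15 bp
  [95,111): 16 bp
  [111,116): 5 bp
  [116,126): 10 bp
  [126,131): 5 bp
  [131,149): 18 bp
  [149,158): 9 bp
  [158,167): 9 bp
  [167,174): 7 bp
  [174,184): 10 bp
  [184,194): 10 bp
  [194,200): 6 bp
  [200,218): 18 bp
  [218,220): 2 bp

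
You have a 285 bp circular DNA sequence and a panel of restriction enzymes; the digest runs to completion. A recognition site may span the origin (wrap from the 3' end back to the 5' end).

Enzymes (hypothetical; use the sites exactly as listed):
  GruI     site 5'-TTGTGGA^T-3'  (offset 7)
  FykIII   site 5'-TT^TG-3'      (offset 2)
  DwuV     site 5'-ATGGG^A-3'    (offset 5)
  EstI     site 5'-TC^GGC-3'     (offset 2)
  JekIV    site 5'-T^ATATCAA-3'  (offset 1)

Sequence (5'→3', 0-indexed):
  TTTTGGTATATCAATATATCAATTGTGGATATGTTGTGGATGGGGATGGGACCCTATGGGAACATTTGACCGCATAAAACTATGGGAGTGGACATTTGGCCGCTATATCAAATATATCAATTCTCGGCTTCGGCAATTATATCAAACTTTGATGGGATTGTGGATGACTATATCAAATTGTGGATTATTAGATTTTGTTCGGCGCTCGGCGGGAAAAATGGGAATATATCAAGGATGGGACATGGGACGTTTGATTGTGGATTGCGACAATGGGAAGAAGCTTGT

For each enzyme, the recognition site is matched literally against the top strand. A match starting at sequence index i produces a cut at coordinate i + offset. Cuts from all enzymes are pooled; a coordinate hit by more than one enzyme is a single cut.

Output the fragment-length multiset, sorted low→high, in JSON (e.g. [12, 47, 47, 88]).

Scan for sites:
  GruI (TTGTGGAT, off=7): starts [22, 33, 157, 177, 254] → cuts [29, 40, 164, 184, 261]
  FykIII (TTTG, off=2): starts [1, 64, 94, 147, 193, 249] → cuts [3, 66, 96, 149, 195, 251]
  DwuV (ATGGGA, off=5): starts [45, 55, 81, 151, 217, 234, 241, 269] → cuts [50, 60, 86, 156, 222, 239, 246, 274]
  EstI (TCGGC, off=2): starts [123, 129, 198, 205] → cuts [125, 131, 200, 207]
  JekIV (TATATCAA, off=1): starts [6, 14, 103, 112, 137, 168, 224] → cuts [7, 15, 104, 113, 138, 169, 225]

All cut coordinates (distinct, sorted): [3, 7, 15, 29, 40, 50, 60, 66, 86, 96, 104, 113, 125, 131, 138, 149, 156, 164, 169, 184, 195, 200, 207, 222, 225, 239, 246, 251, 261, 274]

Fragments:
  3→7: 4 bp
  7→15: 8 bp
  15→29: 14 bp
  29→40: 11 bp
  40→50: 10 bp
  50→60: 10 bp
  60→66: 6 bp
  66→86: 20 bp
  86→96: 10 bp
  96→104: 8 bp
  104→113: 9 bp
  113→125: 12 bp
  125→131: 6 bp
  131→138: 7 bp
  138→149: 11 bp
  149→156: 7 bp
  156→164: 8 bp
  164→169: 5 bp
  169→184: 15 bp
  184→195: 11 bp
  195→200: 5 bp
  200→207: 7 bp
  207→222: 15 bp
  222→225: 3 bp
  225→239: 14 bp
  239→246: 7 bp
  246→251: 5 bp
  251→261: 10 bp
  261→274: 13 bp
  274→3 (wrap): 285-274+3 = 14 bp

[3,4,5,5,5,6,6,7,7,7,7,8,8,8,9,10,10,10,10,11,11,11,12,13,14,14,14,15,15,20]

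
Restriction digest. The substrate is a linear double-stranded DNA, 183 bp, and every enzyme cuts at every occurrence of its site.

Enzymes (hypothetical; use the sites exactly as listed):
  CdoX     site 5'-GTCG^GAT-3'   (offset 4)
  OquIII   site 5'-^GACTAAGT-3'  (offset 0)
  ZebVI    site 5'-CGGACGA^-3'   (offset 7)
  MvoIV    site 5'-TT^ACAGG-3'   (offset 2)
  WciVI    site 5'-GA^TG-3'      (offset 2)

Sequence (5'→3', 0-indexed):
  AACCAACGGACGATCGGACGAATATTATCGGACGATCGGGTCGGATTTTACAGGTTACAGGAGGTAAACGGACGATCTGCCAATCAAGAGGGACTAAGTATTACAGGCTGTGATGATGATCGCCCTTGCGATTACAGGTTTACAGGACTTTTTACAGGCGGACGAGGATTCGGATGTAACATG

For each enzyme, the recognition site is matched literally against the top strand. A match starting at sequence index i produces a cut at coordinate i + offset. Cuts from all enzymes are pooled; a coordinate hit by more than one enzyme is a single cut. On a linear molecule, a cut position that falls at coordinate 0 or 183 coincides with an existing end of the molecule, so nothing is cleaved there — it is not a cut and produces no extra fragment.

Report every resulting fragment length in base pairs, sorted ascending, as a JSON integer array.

[3,6,7,8,8,8,9,9,11,11,12,12,13,14,16,17,19]

Site scan:
  CdoX GTCGGAT/4: at [39] ⇒ [43]
  OquIII GACTAAGT/0: at [91] ⇒ [91]
  ZebVI CGGACGA/7: at [6, 14, 28, 68, 158] ⇒ [13, 21, 35, 75, 165]
  MvoIV TTACAGG/2: at [47, 54, 100, 131, 139, 151] ⇒ [49, 56, 102, 133, 141, 153]
  WciVI GATG/2: at [111, 114, 172] ⇒ [113, 116, 174]

All cut coordinates (distinct, sorted): [13, 21, 35, 43, 49, 56, 75, 91, 102, 113, 116, 133, 141, 153, 165, 174]

Fragments:
  [0,13): 13 bp
  [13,21): 8 bp
  [21,35): 14 bp
  [35,43): 8 bp
  [43,49): 6 bp
  [49,56): 7 bp
  [56,75): 19 bp
  [75,91): 16 bp
  [91,102): 11 bp
  [102,113): 11 bp
  [113,116): 3 bp
  [116,133): 17 bp
  [133,141): 8 bp
  [141,153): 12 bp
  [153,165): 12 bp
  [165,174): 9 bp
  [174,183): 9 bp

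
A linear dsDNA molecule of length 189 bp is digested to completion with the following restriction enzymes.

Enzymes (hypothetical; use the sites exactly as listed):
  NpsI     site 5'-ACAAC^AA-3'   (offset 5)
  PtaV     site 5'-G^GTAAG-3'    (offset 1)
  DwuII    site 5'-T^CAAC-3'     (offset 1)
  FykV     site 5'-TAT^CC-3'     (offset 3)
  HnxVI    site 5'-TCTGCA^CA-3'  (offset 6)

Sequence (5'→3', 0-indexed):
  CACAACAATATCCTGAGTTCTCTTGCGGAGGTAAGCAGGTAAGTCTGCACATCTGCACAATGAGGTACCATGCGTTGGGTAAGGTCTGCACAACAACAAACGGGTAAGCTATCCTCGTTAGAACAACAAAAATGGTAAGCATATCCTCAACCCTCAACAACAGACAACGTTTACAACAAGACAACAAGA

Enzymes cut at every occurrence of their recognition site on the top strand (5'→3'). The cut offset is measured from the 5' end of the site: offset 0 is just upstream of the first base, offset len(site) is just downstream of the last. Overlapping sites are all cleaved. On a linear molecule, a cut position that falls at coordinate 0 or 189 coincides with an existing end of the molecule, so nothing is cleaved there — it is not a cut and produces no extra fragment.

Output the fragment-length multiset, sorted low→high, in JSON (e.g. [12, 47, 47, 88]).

Scan for sites:
  NpsI ACAACAA/5: at [1, 89, 92, 122, 172, 180] ⇒ [6, 94, 97, 127, 177, 185]
  PtaV GGTAAG/1: at [29, 37, 77, 102, 133] ⇒ [30, 38, 78, 103, 134]
  DwuII TCAAC/1: at [146, 153] ⇒ [147, 154]
  FykV TATCC/3: at [8, 109, 141] ⇒ [11, 112, 144]
  HnxVI TCTGCACA/6: at [43, 51, 84] ⇒ [49, 57, 90]

All cut coordinates (distinct, sorted): [6, 11, 30, 38, 49, 57, 78, 90, 94, 97, 103, 112, 127, 134, 144, 147, 154, 177, 185]

Fragment lengths:
  [0,6): 6 bp
  [6,11): 5 bp
  [11,30): 19 bp
  [30,38): 8 bp
  [38,49): 11 bp
  [49,57): 8 bp
  [57,78): 21 bp
  [78,90): 12 bp
  [90,94): 4 bp
  [94,97): 3 bp
  [97,103): 6 bp
  [103,112): 9 bp
  [112,127): 15 bp
  [127,134): 7 bp
  [134,144): 10 bp
  [144,147): 3 bp
  [147,154): 7 bp
  [154,177): 23 bp
  [177,185): 8 bp
  [185,189): 4 bp

[3,3,4,4,5,6,6,7,7,8,8,8,9,10,11,12,15,19,21,23]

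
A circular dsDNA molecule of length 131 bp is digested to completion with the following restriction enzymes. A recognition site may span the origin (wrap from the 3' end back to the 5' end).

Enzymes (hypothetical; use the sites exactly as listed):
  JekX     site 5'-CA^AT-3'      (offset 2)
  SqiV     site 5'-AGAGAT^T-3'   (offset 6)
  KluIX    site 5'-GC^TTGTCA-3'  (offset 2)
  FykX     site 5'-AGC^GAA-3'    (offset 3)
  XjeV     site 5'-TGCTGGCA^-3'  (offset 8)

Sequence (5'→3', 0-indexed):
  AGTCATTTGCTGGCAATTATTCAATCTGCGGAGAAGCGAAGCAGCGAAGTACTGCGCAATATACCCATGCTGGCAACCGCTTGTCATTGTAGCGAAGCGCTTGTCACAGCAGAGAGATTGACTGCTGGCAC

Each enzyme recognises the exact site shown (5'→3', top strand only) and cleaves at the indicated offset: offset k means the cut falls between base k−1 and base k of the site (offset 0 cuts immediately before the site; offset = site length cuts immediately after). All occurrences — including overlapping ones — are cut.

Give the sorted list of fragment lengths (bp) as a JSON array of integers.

[5,7,8,8,12,13,13,14,16,17,18]

Site scan:
  JekX (CAAT, off=2): starts [13, 21, 56] → cuts [15, 23, 58]
  SqiV (AGAGATT, off=6): starts [112] → cuts [118]
  KluIX (GCTTGTCA, off=2): starts [78, 98] → cuts [80, 100]
  FykX (AGCGAA, off=3): starts [34, 42, 90] → cuts [37, 45, 93]
  XjeV (TGCTGGCA, off=8): starts [7, 67, 122] → cuts [15, 75, 130]

Pooled cuts: [15, 23, 37, 45, 58, 75, 80, 93, 100, 118, 130]

Fragments:
  15→23: 8 bp
  23→37: 14 bp
  37→45: 8 bp
  45→58: 13 bp
  58→75: 17 bp
  75→80: 5 bp
  80→93: 13 bp
  93→100: 7 bp
  100→118: 18 bp
  118→130: 12 bp
  130→15 (wrap): 131-130+15 = 16 bp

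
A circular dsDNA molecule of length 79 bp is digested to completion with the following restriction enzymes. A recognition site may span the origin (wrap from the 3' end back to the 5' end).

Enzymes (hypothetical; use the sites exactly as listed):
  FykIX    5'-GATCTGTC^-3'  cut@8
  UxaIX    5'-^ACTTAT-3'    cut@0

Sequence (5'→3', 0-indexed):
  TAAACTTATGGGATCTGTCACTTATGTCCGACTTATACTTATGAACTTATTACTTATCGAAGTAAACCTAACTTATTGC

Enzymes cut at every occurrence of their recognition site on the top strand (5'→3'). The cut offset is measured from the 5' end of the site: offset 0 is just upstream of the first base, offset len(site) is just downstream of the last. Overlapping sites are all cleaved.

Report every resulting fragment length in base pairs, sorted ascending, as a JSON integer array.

[6,7,8,11,12,16,19]

Scan for sites:
  FykIX (GATCTGTC, off=8): starts [11] → cuts [19]
  UxaIX (ACTTAT, off=0): starts [3, 19, 30, 36, 44, 51, 70] → cuts [3, 19, 30, 36, 44, 51, 70]

All cut coordinates (distinct, sorted): [3, 19, 30, 36, 44, 51, 70]

Fragment lengths:
  3→19: 16 bp
  19→30: 11 bp
  30→36: 6 bp
  36→44: 8 bp
  44→51: 7 bp
  51→70: 19 bp
  70→3 (wrap): 79-70+3 = 12 bp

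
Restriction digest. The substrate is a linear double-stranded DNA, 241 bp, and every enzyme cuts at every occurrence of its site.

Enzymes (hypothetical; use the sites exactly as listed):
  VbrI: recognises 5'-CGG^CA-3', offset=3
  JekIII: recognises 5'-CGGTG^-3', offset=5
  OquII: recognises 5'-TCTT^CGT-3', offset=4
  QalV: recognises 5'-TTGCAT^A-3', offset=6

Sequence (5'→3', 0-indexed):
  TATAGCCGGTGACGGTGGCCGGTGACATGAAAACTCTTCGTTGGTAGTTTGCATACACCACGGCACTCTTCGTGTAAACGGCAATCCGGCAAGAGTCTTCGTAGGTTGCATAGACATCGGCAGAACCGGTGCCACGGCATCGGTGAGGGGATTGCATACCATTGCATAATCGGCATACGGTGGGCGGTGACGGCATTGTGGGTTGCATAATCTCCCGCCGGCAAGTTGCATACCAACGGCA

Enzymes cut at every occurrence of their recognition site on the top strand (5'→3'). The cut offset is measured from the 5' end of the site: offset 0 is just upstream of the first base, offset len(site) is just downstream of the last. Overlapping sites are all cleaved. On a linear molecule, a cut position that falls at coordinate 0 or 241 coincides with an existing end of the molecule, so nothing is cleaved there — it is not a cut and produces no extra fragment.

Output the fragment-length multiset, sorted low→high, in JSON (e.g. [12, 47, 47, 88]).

Scan for sites:
  VbrI (CGGCA, off=3): starts [60, 78, 86, 117, 134, 170, 190, 218, 236] → cuts [63, 81, 89, 120, 137, 173, 193, 221, 239]
  JekIII (CGGTG, off=5): starts [6, 12, 19, 126, 140, 177, 184] → cuts [11, 17, 24, 131, 145, 182, 189]
  OquII (TCTTCGT, off=4): starts [34, 66, 95] → cuts [38, 70, 99]
  QalV (TTGCATA, off=6): starts [48, 105, 151, 161, 202, 225] → cuts [54, 111, 157, 167, 208, 231]

All cut coordinates (distinct, sorted): [11, 17, 24, 38, 54, 63, 70, 81, 89, 99, 111, 120, 131, 137, 145, 157, 167, 173, 182, 189, 193, 208, 221, 231, 239]

Fragments:
  [0,11): 11 bp
  [11,17): 6 bp
  [17,24): 7 bp
  [24,38): 14 bp
  [38,54): 16 bp
  [54,63): 9 bp
  [63,70): 7 bp
  [70,81): 11 bp
  [81,89): 8 bp
  [89,99): 10 bp
  [99,111): 12 bp
  [111,120): 9 bp
  [120,131): 11 bp
  [131,137): 6 bp
  [137,145): 8 bp
  [145,157): 12 bp
  [157,167): 10 bp
  [167,173): 6 bp
  [173,182): 9 bp
  [182,189): 7 bp
  [189,193): 4 bp
  [193,208): 15 bp
  [208,221): 13 bp
  [221,231): 10 bp
  [231,239): 8 bp
  [239,241): 2 bp

[2,4,6,6,6,7,7,7,8,8,8,9,9,9,10,10,10,11,11,11,12,12,13,14,15,16]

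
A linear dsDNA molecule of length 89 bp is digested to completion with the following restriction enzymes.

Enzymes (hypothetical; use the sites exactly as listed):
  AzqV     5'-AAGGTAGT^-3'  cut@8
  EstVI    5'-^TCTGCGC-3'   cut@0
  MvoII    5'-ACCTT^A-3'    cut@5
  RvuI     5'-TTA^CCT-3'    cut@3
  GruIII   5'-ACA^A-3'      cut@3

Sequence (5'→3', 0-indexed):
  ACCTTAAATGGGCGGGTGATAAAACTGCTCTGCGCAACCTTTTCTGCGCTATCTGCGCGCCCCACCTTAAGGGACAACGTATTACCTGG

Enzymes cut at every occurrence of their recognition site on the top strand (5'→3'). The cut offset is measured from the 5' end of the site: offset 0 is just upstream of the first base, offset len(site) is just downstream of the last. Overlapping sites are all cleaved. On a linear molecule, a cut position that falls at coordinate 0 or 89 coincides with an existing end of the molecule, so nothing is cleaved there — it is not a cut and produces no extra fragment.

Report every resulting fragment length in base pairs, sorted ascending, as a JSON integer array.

Site scan:
  AzqV (AAGGTAGT, off=8): no sites
  EstVI (TCTGCGC, off=0): starts [28, 42, 51] → cuts [28, 42, 51]
  MvoII (ACCTTA, off=5): starts [0, 63] → cuts [5, 68]
  RvuI (TTACCT, off=3): starts [81] → cuts [84]
  GruIII (ACAA, off=3): starts [73] → cuts [76]

All cut coordinates (distinct, sorted): [5, 28, 42, 51, 68, 76, 84]

Fragment lengths:
  [0,5): 5 bp
  [5,28): 23 bp
  [28,42): 14 bp
  [42,51): 9 bp
  [51,68): 17 bp
  [68,76): 8 bp
  [76,84): 8 bp
  [84,89): 5 bp

[5,5,8,8,9,14,17,23]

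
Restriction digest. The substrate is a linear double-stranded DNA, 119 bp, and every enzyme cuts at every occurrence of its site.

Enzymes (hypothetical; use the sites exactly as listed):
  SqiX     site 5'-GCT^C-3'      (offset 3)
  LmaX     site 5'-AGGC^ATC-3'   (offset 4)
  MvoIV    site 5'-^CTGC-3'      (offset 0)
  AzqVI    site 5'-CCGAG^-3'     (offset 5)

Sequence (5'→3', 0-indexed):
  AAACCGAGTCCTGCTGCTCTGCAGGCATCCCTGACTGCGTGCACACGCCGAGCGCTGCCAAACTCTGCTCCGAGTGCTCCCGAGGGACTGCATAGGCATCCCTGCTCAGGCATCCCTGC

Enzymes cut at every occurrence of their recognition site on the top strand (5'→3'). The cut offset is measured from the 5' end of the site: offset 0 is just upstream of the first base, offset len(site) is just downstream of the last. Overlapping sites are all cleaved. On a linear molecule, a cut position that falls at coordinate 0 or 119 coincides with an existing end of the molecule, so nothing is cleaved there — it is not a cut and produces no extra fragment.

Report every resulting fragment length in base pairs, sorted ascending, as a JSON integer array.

Scan for sites:
  SqiX GCTC/3: at [15, 66, 75, 103] ⇒ [18, 69, 78, 106]
  LmaX AGGCATC/4: at [22, 93, 107] ⇒ [26, 97, 111]
  MvoIV CTGC/0: at [10, 13, 18, 34, 54, 64, 87, 101, 115] ⇒ [10, 13, 18, 34, 54, 64, 87, 101, 115]
  AzqVI CCGAG/5: at [3, 47, 69, 79] ⇒ [8, 52, 74, 84]

Pooled cuts: [8, 10, 13, 18, 26, 34, 52, 54, 64, 69, 74, 78, 84, 87, 97, 101, 106, 111, 115]

Fragment lengths:
  [0,8): 8 bp
  [8,10): 2 bp
  [10,13): 3 bp
  [13,18): 5 bp
  [18,26): 8 bp
  [26,34): 8 bp
  [34,52): 18 bp
  [52,54): 2 bp
  [54,64): 10 bp
  [64,69): 5 bp
  [69,74): 5 bp
  [74,78): 4 bp
  [78,84): 6 bp
  [84,87): 3 bp
  [87,97): 10 bp
  [97,101): 4 bp
  [101,106): 5 bp
  [106,111): 5 bp
  [111,115): 4 bp
  [115,119): 4 bp

[2,2,3,3,4,4,4,4,5,5,5,5,5,6,8,8,8,10,10,18]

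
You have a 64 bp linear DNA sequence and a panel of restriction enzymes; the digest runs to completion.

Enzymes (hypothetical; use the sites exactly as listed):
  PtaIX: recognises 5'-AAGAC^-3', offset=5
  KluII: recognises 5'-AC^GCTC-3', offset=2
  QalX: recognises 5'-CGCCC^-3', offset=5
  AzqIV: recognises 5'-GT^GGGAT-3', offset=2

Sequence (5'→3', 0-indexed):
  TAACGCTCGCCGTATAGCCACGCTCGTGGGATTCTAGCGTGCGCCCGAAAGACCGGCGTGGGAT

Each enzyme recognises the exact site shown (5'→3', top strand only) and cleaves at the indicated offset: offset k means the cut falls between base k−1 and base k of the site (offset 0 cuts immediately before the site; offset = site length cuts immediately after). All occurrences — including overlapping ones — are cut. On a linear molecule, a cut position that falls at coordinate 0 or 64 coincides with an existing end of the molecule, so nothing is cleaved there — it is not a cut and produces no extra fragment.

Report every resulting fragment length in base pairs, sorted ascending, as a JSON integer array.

[4,5,6,6,7,17,19]

Site scan:
  PtaIX (AAGAC, off=5): starts [48] → cuts [53]
  KluII (ACGCTC, off=2): starts [2, 19] → cuts [4, 21]
  QalX (CGCCC, off=5): starts [41] → cuts [46]
  AzqIV (GTGGGAT, off=2): starts [25, 57] → cuts [27, 59]

All cut coordinates (distinct, sorted): [4, 21, 27, 46, 53, 59]

Fragments:
  [0,4): 4 bp
  [4,21): 17 bp
  [21,27): 6 bp
  [27,46): 19 bp
  [46,53): 7 bp
  [53,59): 6 bp
  [59,64): 5 bp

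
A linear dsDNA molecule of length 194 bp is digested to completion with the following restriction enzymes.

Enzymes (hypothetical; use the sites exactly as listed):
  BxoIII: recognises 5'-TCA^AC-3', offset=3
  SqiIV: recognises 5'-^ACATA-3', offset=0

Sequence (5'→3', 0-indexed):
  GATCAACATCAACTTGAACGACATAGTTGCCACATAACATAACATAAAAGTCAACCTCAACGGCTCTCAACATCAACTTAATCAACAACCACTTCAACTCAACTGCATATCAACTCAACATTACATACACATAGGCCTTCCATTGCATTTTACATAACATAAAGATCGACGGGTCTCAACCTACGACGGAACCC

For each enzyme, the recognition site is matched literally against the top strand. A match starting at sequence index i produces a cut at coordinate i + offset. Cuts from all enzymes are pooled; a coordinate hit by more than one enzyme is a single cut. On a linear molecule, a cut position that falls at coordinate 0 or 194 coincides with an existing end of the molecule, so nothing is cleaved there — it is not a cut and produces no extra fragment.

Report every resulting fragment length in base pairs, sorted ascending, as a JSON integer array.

Site scan:
  BxoIII TCAAC/3: at [2, 8, 50, 56, 66, 72, 81, 93, 98, 109, 114, 175] ⇒ [5, 11, 53, 59, 69, 75, 84, 96, 101, 112, 117, 178]
  SqiIV ACATA/0: at [20, 31, 36, 41, 122, 128, 151, 156] ⇒ [20, 31, 36, 41, 122, 128, 151, 156]

Pooled cuts: [5, 11, 20, 31, 36, 41, 53, 59, 69, 75, 84, 96, 101, 112, 117, 122, 128, 151, 156, 178]

Fragment lengths:
  [0,5): 5 bp
  [5,11): 6 bp
  [11,20): 9 bp
  [20,31): 11 bp
  [31,36): 5 bp
  [36,41): 5 bp
  [41,53): 12 bp
  [53,59): 6 bp
  [59,69): 10 bp
  [69,75): 6 bp
  [75,84): 9 bp
  [84,96): 12 bp
  [96,101): 5 bp
  [101,112): 11 bp
  [112,117): 5 bp
  [117,122): 5 bp
  [122,128): 6 bp
  [128,151): 23 bp
  [151,156): 5 bp
  [156,178): 22 bp
  [178,194): 16 bp

[5,5,5,5,5,5,5,6,6,6,6,9,9,10,11,11,12,12,16,22,23]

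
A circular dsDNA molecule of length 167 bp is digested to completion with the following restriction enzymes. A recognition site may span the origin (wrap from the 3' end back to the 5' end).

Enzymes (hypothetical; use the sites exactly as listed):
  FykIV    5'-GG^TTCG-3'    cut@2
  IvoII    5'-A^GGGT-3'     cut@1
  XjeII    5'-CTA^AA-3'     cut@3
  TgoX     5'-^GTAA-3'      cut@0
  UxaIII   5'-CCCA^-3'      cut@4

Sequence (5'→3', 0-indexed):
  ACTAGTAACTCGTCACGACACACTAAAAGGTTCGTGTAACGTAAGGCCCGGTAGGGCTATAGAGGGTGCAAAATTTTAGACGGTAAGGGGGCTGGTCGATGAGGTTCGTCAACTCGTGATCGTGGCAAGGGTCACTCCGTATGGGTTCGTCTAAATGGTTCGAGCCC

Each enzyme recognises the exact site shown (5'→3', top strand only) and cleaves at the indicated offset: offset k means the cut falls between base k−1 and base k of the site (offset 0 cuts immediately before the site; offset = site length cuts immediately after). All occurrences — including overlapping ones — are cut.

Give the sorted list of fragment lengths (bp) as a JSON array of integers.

[3,5,5,5,5,8,10,17,19,21,22,23,24]

Site scan:
  FykIV GGTTCG/2: at [28, 102, 143, 156] ⇒ [30, 104, 145, 158]
  IvoII AGGGT/1: at [62, 127] ⇒ [63, 128]
  XjeII CTAAA/3: at [22, 150] ⇒ [25, 153]
  TgoX GTAA/0: at [4, 35, 40, 82] ⇒ [4, 35, 40, 82]
  UxaIII CCCA/4: at [164] ⇒ [1]

Pooled cuts: [1, 4, 25, 30, 35, 40, 63, 82, 104, 128, 145, 153, 158]

Fragment lengths:
  1→4: 3 bp
  4→25: 21 bp
  25→30: 5 bp
  30→35: 5 bp
  35→40: 5 bp
  40→63: 23 bp
  63→82: 19 bp
  82→104: 22 bp
  104→128: 24 bp
  128→145: 17 bp
  145→153: 8 bp
  153→158: 5 bp
  158→1 (wrap): 167-158+1 = 10 bp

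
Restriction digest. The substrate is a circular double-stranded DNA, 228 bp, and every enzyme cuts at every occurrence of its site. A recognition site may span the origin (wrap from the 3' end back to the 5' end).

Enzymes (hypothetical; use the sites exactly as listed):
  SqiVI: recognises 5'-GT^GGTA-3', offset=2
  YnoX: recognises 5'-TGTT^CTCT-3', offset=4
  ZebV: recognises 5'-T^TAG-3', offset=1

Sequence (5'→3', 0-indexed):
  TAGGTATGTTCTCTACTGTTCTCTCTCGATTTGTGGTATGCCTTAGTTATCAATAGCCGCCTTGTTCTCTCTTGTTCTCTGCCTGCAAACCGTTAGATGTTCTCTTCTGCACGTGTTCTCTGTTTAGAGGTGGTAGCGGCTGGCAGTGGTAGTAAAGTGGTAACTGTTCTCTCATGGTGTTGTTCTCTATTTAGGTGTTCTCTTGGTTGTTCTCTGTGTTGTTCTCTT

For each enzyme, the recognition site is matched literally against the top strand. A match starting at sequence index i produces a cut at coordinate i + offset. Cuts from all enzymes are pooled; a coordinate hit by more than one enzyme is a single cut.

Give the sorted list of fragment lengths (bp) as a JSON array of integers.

Per-enzyme occurrences:
  SqiVI GTGGTA/2: at [32, 129, 145, 156] ⇒ [34, 131, 147, 158]
  YnoX TGTTCTCT/4: at [6, 16, 62, 72, 97, 113, 164, 180, 195, 207, 219] ⇒ [10, 20, 66, 76, 101, 117, 168, 184, 199, 211, 223]
  ZebV TTAG/1: at [42, 92, 123, 190, 227] ⇒ [0, 43, 93, 124, 191]

All cut coordinates (distinct, sorted): [0, 10, 20, 34, 43, 66, 76, 93, 101, 117, 124, 131, 147, 158, 168, 184, 191, 199, 211, 223]

Fragment lengths:
  0→10: 10 bp
  10→20: 10 bp
  20→34: 14 bp
  34→43: 9 bp
  43→66: 23 bp
  66→76: 10 bp
  76→93: 17 bp
  93→101: 8 bp
  101→117: 16 bp
  117→124: 7 bp
  124→131: 7 bp
  131→147: 16 bp
  147→158: 11 bp
  158→168: 10 bp
  168→184: 16 bp
  184→191: 7 bp
  191→199: 8 bp
  199→211: 12 bp
  211→223: 12 bp
  223→0 (wrap): 228-223+0 = 5 bp

[5,7,7,7,8,8,9,10,10,10,10,11,12,12,14,16,16,16,17,23]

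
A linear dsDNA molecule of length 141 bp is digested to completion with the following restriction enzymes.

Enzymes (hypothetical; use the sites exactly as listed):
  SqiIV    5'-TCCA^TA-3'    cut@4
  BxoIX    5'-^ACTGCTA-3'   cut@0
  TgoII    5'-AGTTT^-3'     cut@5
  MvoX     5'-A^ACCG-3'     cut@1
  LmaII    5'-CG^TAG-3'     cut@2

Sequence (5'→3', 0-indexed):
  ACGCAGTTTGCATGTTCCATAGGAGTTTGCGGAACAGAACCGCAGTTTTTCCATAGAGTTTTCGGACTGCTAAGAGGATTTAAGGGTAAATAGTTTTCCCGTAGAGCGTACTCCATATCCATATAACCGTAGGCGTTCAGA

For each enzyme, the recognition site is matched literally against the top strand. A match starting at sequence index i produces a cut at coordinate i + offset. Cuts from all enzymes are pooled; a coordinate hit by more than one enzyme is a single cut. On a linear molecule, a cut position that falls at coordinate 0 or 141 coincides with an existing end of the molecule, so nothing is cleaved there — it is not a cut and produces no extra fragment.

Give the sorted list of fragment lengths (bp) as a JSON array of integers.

[4,4,4,5,5,6,8,9,9,10,10,10,12,14,31]

Site scan:
  SqiIV TCCATA/4: at [15, 49, 111, 117] ⇒ [19, 53, 115, 121]
  BxoIX ACTGCTA/0: at [65] ⇒ [65]
  TgoII AGTTT/5: at [4, 23, 43, 56, 91] ⇒ [9, 28, 48, 61, 96]
  MvoX AACCG/1: at [37, 124] ⇒ [38, 125]
  LmaII CGTAG/2: at [99, 127] ⇒ [101, 129]

All cut coordinates (distinct, sorted): [9, 19, 28, 38, 48, 53, 61, 65, 96, 101, 115, 121, 125, 129]

Fragment lengths:
  [0,9): 9 bp
  [9,19): 10 bp
  [19,28): 9 bp
  [28,38): 10 bp
  [38,48): 10 bp
  [48,53): 5 bp
  [53,61): 8 bp
  [61,65): 4 bp
  [65,96): 31 bp
  [96,101): 5 bp
  [101,115): 14 bp
  [115,121): 6 bp
  [121,125): 4 bp
  [125,129): 4 bp
  [129,141): 12 bp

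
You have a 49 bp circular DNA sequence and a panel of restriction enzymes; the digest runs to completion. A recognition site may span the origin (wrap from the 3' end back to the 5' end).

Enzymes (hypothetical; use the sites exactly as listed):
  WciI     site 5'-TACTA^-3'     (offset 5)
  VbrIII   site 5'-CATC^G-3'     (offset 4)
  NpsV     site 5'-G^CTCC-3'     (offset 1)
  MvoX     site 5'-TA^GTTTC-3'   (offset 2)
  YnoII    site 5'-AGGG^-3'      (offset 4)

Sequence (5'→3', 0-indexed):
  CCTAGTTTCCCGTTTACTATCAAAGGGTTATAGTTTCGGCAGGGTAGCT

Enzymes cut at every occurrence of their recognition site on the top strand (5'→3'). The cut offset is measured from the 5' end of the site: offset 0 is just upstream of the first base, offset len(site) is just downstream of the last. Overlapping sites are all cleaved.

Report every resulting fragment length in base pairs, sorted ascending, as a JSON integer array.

Scan for sites:
  WciI TACTA/5: at [14] ⇒ [19]
  VbrIII (CATCG, off=4): no sites
  NpsV GCTCC/1: at [46] ⇒ [47]
  MvoX TAGTTTC/2: at [2, 30] ⇒ [4, 32]
  YnoII AGGG/4: at [23, 40] ⇒ [27, 44]

All cut coordinates (distinct, sorted): [4, 19, 27, 32, 44, 47]

Fragment lengths:
  4→19: 15 bp
  19→27: 8 bp
  27→32: 5 bp
  32→44: 12 bp
  44→47: 3 bp
  47→4 (wrap): 49-47+4 = 6 bp

[3,5,6,8,12,15]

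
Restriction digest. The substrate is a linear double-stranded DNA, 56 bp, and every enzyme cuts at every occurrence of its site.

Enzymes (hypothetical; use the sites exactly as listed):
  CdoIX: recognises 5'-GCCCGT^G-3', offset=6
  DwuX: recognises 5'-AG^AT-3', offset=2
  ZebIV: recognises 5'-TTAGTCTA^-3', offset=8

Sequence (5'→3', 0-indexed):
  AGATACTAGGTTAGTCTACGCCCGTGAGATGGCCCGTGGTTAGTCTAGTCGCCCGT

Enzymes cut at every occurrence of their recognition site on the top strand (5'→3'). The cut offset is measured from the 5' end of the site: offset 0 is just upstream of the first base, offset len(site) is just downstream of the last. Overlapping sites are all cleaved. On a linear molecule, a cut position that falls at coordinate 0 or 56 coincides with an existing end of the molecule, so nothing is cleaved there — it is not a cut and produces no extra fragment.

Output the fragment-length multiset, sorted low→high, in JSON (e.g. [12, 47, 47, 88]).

[2,3,7,9,9,10,16]

Per-enzyme occurrences:
  CdoIX GCCCGTG/6: at [19, 31] ⇒ [25, 37]
  DwuX AGAT/2: at [0, 26] ⇒ [2, 28]
  ZebIV TTAGTCTA/8: at [10, 39] ⇒ [18, 47]

Pooled cuts: [2, 18, 25, 28, 37, 47]

Fragments:
  [0,2): 2 bp
  [2,18): 16 bp
  [18,25): 7 bp
  [25,28): 3 bp
  [28,37): 9 bp
  [37,47): 10 bp
  [47,56): 9 bp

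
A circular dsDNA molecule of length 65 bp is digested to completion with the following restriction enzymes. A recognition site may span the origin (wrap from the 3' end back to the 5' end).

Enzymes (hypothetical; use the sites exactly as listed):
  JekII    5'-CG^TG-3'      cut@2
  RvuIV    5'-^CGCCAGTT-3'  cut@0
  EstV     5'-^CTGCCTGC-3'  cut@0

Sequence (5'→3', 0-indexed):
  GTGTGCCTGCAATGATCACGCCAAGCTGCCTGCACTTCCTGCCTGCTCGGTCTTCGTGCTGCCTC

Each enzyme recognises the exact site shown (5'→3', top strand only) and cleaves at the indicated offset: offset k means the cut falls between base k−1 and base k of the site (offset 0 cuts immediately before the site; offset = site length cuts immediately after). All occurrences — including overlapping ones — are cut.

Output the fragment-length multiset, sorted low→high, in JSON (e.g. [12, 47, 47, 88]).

[10,13,18,24]

Per-enzyme occurrences:
  JekII CGTG/2: at [54, 64] ⇒ [1, 56]
  RvuIV (CGCCAGTT, off=0): no sites
  EstV CTGCCTGC/0: at [25, 38] ⇒ [25, 38]

Pooled cuts: [1, 25, 38, 56]

Fragment lengths:
  1→25: 24 bp
  25→38: 13 bp
  38→56: 18 bp
  56→1 (wrap): 65-56+1 = 10 bp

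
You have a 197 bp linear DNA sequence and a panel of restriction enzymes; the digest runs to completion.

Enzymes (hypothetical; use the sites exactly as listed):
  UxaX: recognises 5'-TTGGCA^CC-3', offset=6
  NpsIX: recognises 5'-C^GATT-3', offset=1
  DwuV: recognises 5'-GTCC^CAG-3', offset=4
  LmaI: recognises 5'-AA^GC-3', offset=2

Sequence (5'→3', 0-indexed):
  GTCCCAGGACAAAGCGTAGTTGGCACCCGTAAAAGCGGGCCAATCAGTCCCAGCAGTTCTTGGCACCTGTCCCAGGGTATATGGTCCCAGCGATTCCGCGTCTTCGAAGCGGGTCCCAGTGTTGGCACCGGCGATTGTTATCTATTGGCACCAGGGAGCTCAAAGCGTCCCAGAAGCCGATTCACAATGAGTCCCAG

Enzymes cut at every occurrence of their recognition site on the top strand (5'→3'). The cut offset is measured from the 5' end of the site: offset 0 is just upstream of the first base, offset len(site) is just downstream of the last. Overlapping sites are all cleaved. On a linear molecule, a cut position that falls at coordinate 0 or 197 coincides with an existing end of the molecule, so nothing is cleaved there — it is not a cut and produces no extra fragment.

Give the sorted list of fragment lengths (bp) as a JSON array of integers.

[3,3,4,4,5,5,6,7,8,9,9,11,12,14,15,15,16,16,17,18]

Scan for sites:
  UxaX TTGGCACC/6: at [19, 59, 121, 144] ⇒ [25, 65, 127, 150]
  NpsIX CGATT/1: at [90, 131, 177] ⇒ [91, 132, 178]
  DwuV GTCCCAG/4: at [0, 46, 68, 83, 112, 166, 190] ⇒ [4, 50, 72, 87, 116, 170, 194]
  LmaI AAGC/2: at [11, 32, 106, 162, 173] ⇒ [13, 34, 108, 164, 175]

All cut coordinates (distinct, sorted): [4, 13, 25, 34, 50, 65, 72, 87, 91, 108, 116, 127, 132, 150, 164, 170, 175, 178, 194]

Fragment lengths:
  [0,4): 4 bp
  [4,13): 9 bp
  [13,25): 12 bp
  [25,34): 9 bp
  [34,50): 16 bp
  [50,65): 15 bp
  [65,72): 7 bp
  [72,87): 15 bp
  [87,91): 4 bp
  [91,108): 17 bp
  [108,116): 8 bp
  [116,127): 11 bp
  [127,132): 5 bp
  [132,150): 18 bp
  [150,164): 14 bp
  [164,170): 6 bp
  [170,175): 5 bp
  [175,178): 3 bp
  [178,194): 16 bp
  [194,197): 3 bp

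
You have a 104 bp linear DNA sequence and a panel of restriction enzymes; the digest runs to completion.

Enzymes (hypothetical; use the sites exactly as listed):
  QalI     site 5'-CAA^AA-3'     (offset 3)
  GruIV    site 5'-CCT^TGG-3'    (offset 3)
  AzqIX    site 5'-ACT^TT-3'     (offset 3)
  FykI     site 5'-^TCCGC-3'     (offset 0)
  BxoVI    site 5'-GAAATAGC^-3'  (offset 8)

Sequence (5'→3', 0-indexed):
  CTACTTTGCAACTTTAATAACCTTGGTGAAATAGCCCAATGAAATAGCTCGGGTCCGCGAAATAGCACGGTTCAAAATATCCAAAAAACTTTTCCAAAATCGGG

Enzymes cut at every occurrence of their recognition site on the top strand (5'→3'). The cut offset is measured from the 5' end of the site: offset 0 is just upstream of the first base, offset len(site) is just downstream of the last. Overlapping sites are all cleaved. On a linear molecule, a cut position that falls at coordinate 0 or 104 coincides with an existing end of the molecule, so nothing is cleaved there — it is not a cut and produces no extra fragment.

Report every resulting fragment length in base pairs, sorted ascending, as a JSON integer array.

[5,5,6,7,7,8,9,9,10,12,13,13]

Site scan:
  QalI CAAAA/3: at [72, 81, 94] ⇒ [75, 84, 97]
  GruIV CCTTGG/3: at [20] ⇒ [23]
  AzqIX ACTTT/3: at [2, 10, 87] ⇒ [5, 13, 90]
  FykI TCCGC/0: at [53] ⇒ [53]
  BxoVI GAAATAGC/8: at [27, 40, 58] ⇒ [35, 48, 66]

Pooled cuts: [5, 13, 23, 35, 48, 53, 66, 75, 84, 90, 97]

Fragments:
  [0,5): 5 bp
  [5,13): 8 bp
  [13,23): 10 bp
  [23,35): 12 bp
  [35,48): 13 bp
  [48,53): 5 bp
  [53,66): 13 bp
  [66,75): 9 bp
  [75,84): 9 bp
  [84,90): 6 bp
  [90,97): 7 bp
  [97,104): 7 bp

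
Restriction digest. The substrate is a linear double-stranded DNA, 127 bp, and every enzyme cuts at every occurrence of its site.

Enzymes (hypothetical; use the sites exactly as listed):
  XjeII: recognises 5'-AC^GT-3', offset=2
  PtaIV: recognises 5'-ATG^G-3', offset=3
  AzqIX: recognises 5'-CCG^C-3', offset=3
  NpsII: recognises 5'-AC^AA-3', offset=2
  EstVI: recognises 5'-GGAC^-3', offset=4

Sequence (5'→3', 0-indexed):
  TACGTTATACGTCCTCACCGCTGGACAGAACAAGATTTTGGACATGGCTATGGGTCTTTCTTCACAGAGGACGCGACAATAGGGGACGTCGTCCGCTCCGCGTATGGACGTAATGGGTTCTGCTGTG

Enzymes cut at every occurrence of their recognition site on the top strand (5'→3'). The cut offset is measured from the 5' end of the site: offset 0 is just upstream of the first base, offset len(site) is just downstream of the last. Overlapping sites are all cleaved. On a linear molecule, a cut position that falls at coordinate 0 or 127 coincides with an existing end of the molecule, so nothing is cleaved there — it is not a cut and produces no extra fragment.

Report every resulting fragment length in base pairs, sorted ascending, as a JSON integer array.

Scan for sites:
  XjeII ACGT/2: at [1, 8, 85, 107] ⇒ [3, 10, 87, 109]
  PtaIV ATGG/3: at [43, 49, 103, 112] ⇒ [46, 52, 106, 115]
  AzqIX CCGC/3: at [17, 92, 97] ⇒ [20, 95, 100]
  NpsII ACAA/2: at [29, 75] ⇒ [31, 77]
  EstVI GGAC/4: at [22, 39, 68, 83, 105] ⇒ [26, 43, 72, 87, 109]

Pooled cuts: [3, 10, 20, 26, 31, 43, 46, 52, 72, 77, 87, 95, 100, 106, 109, 115]

Fragments:
  [0,3): 3 bp
  [3,10): 7 bp
  [10,20): 10 bp
  [20,26): 6 bp
  [26,31): 5 bp
  [31,43): 12 bp
  [43,46): 3 bp
  [46,52): 6 bp
  [52,72): 20 bp
  [72,77): 5 bp
  [77,87): 10 bp
  [87,95): 8 bp
  [95,100): 5 bp
  [100,106): 6 bp
  [106,109): 3 bp
  [109,115): 6 bp
  [115,127): 12 bp

[3,3,3,5,5,5,6,6,6,6,7,8,10,10,12,12,20]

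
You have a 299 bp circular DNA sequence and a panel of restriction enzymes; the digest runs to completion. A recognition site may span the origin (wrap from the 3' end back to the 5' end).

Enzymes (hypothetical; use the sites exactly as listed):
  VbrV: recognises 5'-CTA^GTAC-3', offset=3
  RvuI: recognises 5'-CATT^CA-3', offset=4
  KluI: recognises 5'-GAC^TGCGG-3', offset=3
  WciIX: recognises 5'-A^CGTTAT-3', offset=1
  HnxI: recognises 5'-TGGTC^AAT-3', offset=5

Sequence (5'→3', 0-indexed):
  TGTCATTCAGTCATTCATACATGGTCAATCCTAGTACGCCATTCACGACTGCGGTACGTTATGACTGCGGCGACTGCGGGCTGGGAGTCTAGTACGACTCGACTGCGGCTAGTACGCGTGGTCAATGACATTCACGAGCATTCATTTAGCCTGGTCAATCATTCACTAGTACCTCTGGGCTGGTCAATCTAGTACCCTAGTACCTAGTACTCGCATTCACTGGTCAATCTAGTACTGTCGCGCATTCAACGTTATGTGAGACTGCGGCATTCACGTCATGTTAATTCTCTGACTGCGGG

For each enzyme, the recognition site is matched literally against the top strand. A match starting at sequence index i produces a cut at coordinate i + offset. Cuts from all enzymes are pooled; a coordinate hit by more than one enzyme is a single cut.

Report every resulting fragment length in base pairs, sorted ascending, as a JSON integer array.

Per-enzyme occurrences:
  VbrV CTAGTAC/3: at [30, 88, 108, 165, 188, 196, 203, 228] ⇒ [33, 91, 111, 168, 191, 199, 206, 231]
  RvuI CATTCA/4: at [3, 11, 39, 128, 138, 159, 213, 242, 267] ⇒ [7, 15, 43, 132, 142, 163, 217, 246, 271]
  KluI GACTGCGG/3: at [46, 62, 71, 100, 259, 290] ⇒ [49, 65, 74, 103, 262, 293]
  WciIX ACGTTAT/1: at [55, 248] ⇒ [56, 249]
  HnxI TGGTCAAT/5: at [21, 118, 151, 180, 220] ⇒ [26, 123, 156, 185, 225]

All cut coordinates (distinct, sorted): [7, 15, 26, 33, 43, 49, 56, 65, 74, 91, 103, 111, 123, 132, 142, 156, 163, 168, 185, 191, 199, 206, 217, 225, 231, 246, 249, 262, 271, 293]

Fragments:
  7→15: 8 bp
  15→26: 11 bp
  26→33: 7 bp
  33→43: 10 bp
  43→49: 6 bp
  49→56: 7 bp
  56→65: 9 bp
  65→74: 9 bp
  74→91: 17 bp
  91→103: 12 bp
  103→111: 8 bp
  111→123: 12 bp
  123→132: 9 bp
  132→142: 10 bp
  142→156: 14 bp
  156→163: 7 bp
  163→168: 5 bp
  168→185: 17 bp
  185→191: 6 bp
  191→199: 8 bp
  199→206: 7 bp
  206→217: 11 bp
  217→225: 8 bp
  225→231: 6 bp
  231→246: 15 bp
  246→249: 3 bp
  249→262: 13 bp
  262→271: 9 bp
  271→293: 22 bp
  293→7 (wrap): 299-293+7 = 13 bp

[3,5,6,6,6,7,7,7,7,8,8,8,8,9,9,9,9,10,10,11,11,12,12,13,13,14,15,17,17,22]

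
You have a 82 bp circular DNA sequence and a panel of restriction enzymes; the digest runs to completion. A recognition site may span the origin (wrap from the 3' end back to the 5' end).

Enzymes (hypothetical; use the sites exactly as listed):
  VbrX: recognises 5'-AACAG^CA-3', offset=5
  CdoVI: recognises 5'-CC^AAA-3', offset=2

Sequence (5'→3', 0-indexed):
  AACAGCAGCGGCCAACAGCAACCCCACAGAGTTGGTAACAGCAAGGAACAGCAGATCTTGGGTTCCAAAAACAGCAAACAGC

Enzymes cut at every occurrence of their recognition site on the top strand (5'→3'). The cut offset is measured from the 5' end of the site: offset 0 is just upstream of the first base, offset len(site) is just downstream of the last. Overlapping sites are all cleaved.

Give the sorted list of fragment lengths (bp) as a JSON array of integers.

Scan for sites:
  VbrX (AACAGCA, off=5): starts [0, 13, 36, 46, 69, 76] → cuts [5, 18, 41, 51, 74, 81]
  CdoVI (CCAAA, off=2): starts [64] → cuts [66]

All cut coordinates (distinct, sorted): [5, 18, 41, 51, 66, 74, 81]

Fragment lengths:
  5→18: 13 bp
  18→41: 23 bp
  41→51: 10 bp
  51→66: 15 bp
  66→74: 8 bp
  74→81: 7 bp
  81→5 (wrap): 82-81+5 = 6 bp

[6,7,8,10,13,15,23]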